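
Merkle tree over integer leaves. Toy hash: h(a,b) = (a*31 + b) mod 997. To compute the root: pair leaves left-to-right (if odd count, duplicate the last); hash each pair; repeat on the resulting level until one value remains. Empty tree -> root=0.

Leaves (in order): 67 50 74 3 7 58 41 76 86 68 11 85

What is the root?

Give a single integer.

Answer: 99

Derivation:
L0: [67, 50, 74, 3, 7, 58, 41, 76, 86, 68, 11, 85]
L1: h(67,50)=(67*31+50)%997=133 h(74,3)=(74*31+3)%997=303 h(7,58)=(7*31+58)%997=275 h(41,76)=(41*31+76)%997=350 h(86,68)=(86*31+68)%997=740 h(11,85)=(11*31+85)%997=426 -> [133, 303, 275, 350, 740, 426]
L2: h(133,303)=(133*31+303)%997=438 h(275,350)=(275*31+350)%997=899 h(740,426)=(740*31+426)%997=435 -> [438, 899, 435]
L3: h(438,899)=(438*31+899)%997=519 h(435,435)=(435*31+435)%997=959 -> [519, 959]
L4: h(519,959)=(519*31+959)%997=99 -> [99]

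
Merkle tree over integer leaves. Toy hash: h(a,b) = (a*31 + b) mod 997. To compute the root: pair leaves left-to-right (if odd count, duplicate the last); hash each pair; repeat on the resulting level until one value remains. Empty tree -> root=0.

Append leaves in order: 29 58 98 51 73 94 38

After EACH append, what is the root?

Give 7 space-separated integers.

After append 29 (leaves=[29]):
  L0: [29]
  root=29
After append 58 (leaves=[29, 58]):
  L0: [29, 58]
  L1: h(29,58)=(29*31+58)%997=957 -> [957]
  root=957
After append 98 (leaves=[29, 58, 98]):
  L0: [29, 58, 98]
  L1: h(29,58)=(29*31+58)%997=957 h(98,98)=(98*31+98)%997=145 -> [957, 145]
  L2: h(957,145)=(957*31+145)%997=899 -> [899]
  root=899
After append 51 (leaves=[29, 58, 98, 51]):
  L0: [29, 58, 98, 51]
  L1: h(29,58)=(29*31+58)%997=957 h(98,51)=(98*31+51)%997=98 -> [957, 98]
  L2: h(957,98)=(957*31+98)%997=852 -> [852]
  root=852
After append 73 (leaves=[29, 58, 98, 51, 73]):
  L0: [29, 58, 98, 51, 73]
  L1: h(29,58)=(29*31+58)%997=957 h(98,51)=(98*31+51)%997=98 h(73,73)=(73*31+73)%997=342 -> [957, 98, 342]
  L2: h(957,98)=(957*31+98)%997=852 h(342,342)=(342*31+342)%997=974 -> [852, 974]
  L3: h(852,974)=(852*31+974)%997=467 -> [467]
  root=467
After append 94 (leaves=[29, 58, 98, 51, 73, 94]):
  L0: [29, 58, 98, 51, 73, 94]
  L1: h(29,58)=(29*31+58)%997=957 h(98,51)=(98*31+51)%997=98 h(73,94)=(73*31+94)%997=363 -> [957, 98, 363]
  L2: h(957,98)=(957*31+98)%997=852 h(363,363)=(363*31+363)%997=649 -> [852, 649]
  L3: h(852,649)=(852*31+649)%997=142 -> [142]
  root=142
After append 38 (leaves=[29, 58, 98, 51, 73, 94, 38]):
  L0: [29, 58, 98, 51, 73, 94, 38]
  L1: h(29,58)=(29*31+58)%997=957 h(98,51)=(98*31+51)%997=98 h(73,94)=(73*31+94)%997=363 h(38,38)=(38*31+38)%997=219 -> [957, 98, 363, 219]
  L2: h(957,98)=(957*31+98)%997=852 h(363,219)=(363*31+219)%997=505 -> [852, 505]
  L3: h(852,505)=(852*31+505)%997=995 -> [995]
  root=995

Answer: 29 957 899 852 467 142 995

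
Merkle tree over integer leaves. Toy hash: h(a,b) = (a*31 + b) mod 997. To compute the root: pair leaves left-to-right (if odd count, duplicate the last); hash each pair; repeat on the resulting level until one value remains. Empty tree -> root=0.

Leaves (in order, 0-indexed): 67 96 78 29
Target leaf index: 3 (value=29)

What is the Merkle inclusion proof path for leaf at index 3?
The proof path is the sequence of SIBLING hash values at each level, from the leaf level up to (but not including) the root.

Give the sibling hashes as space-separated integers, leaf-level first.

Answer: 78 179

Derivation:
L0 (leaves): [67, 96, 78, 29], target index=3
L1: h(67,96)=(67*31+96)%997=179 [pair 0] h(78,29)=(78*31+29)%997=453 [pair 1] -> [179, 453]
  Sibling for proof at L0: 78
L2: h(179,453)=(179*31+453)%997=20 [pair 0] -> [20]
  Sibling for proof at L1: 179
Root: 20
Proof path (sibling hashes from leaf to root): [78, 179]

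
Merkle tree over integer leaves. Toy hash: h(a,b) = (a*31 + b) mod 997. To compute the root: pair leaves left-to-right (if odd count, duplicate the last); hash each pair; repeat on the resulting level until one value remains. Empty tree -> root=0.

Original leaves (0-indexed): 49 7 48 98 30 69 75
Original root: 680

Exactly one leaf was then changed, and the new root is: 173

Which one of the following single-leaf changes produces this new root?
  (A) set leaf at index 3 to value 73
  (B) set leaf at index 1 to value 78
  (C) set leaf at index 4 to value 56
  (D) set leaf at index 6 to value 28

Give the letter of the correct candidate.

Answer: D

Derivation:
Original leaves: [49, 7, 48, 98, 30, 69, 75]
Target new root: 173
Try each candidate change and compute the resulting root:
Candidate A: set leaf[3] = 73 -> leaves = [49, 7, 48, 73, 30, 69, 75]
  L0: [49, 7, 48, 73, 30, 69, 75]
  L1: h(49,7)=(49*31+7)%997=529 h(48,73)=(48*31+73)%997=564 h(30,69)=(30*31+69)%997=2 h(75,75)=(75*31+75)%997=406 -> [529, 564, 2, 406]
  L2: h(529,564)=(529*31+564)%997=14 h(2,406)=(2*31+406)%997=468 -> [14, 468]
  L3: h(14,468)=(14*31+468)%997=902 -> [902]
  root = 902 != target 173
Candidate B: set leaf[1] = 78 -> leaves = [49, 78, 48, 98, 30, 69, 75]
  L0: [49, 78, 48, 98, 30, 69, 75]
  L1: h(49,78)=(49*31+78)%997=600 h(48,98)=(48*31+98)%997=589 h(30,69)=(30*31+69)%997=2 h(75,75)=(75*31+75)%997=406 -> [600, 589, 2, 406]
  L2: h(600,589)=(600*31+589)%997=246 h(2,406)=(2*31+406)%997=468 -> [246, 468]
  L3: h(246,468)=(246*31+468)%997=118 -> [118]
  root = 118 != target 173
Candidate C: set leaf[4] = 56 -> leaves = [49, 7, 48, 98, 56, 69, 75]
  L0: [49, 7, 48, 98, 56, 69, 75]
  L1: h(49,7)=(49*31+7)%997=529 h(48,98)=(48*31+98)%997=589 h(56,69)=(56*31+69)%997=808 h(75,75)=(75*31+75)%997=406 -> [529, 589, 808, 406]
  L2: h(529,589)=(529*31+589)%997=39 h(808,406)=(808*31+406)%997=529 -> [39, 529]
  L3: h(39,529)=(39*31+529)%997=741 -> [741]
  root = 741 != target 173
Candidate D: set leaf[6] = 28 -> leaves = [49, 7, 48, 98, 30, 69, 28]
  L0: [49, 7, 48, 98, 30, 69, 28]
  L1: h(49,7)=(49*31+7)%997=529 h(48,98)=(48*31+98)%997=589 h(30,69)=(30*31+69)%997=2 h(28,28)=(28*31+28)%997=896 -> [529, 589, 2, 896]
  L2: h(529,589)=(529*31+589)%997=39 h(2,896)=(2*31+896)%997=958 -> [39, 958]
  L3: h(39,958)=(39*31+958)%997=173 -> [173]
  root = 173 == target 173  ** MATCH **
Candidate D produces the target root.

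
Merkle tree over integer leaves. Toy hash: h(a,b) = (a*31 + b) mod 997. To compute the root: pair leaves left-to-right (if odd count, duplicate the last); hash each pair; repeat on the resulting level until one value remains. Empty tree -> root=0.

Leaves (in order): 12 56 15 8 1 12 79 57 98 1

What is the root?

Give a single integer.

L0: [12, 56, 15, 8, 1, 12, 79, 57, 98, 1]
L1: h(12,56)=(12*31+56)%997=428 h(15,8)=(15*31+8)%997=473 h(1,12)=(1*31+12)%997=43 h(79,57)=(79*31+57)%997=512 h(98,1)=(98*31+1)%997=48 -> [428, 473, 43, 512, 48]
L2: h(428,473)=(428*31+473)%997=780 h(43,512)=(43*31+512)%997=848 h(48,48)=(48*31+48)%997=539 -> [780, 848, 539]
L3: h(780,848)=(780*31+848)%997=103 h(539,539)=(539*31+539)%997=299 -> [103, 299]
L4: h(103,299)=(103*31+299)%997=501 -> [501]

Answer: 501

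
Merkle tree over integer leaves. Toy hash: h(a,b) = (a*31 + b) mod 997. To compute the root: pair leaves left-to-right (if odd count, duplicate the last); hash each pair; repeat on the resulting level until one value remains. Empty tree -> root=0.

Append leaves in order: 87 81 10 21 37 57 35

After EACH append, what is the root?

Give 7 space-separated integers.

Answer: 87 784 696 707 982 625 541

Derivation:
After append 87 (leaves=[87]):
  L0: [87]
  root=87
After append 81 (leaves=[87, 81]):
  L0: [87, 81]
  L1: h(87,81)=(87*31+81)%997=784 -> [784]
  root=784
After append 10 (leaves=[87, 81, 10]):
  L0: [87, 81, 10]
  L1: h(87,81)=(87*31+81)%997=784 h(10,10)=(10*31+10)%997=320 -> [784, 320]
  L2: h(784,320)=(784*31+320)%997=696 -> [696]
  root=696
After append 21 (leaves=[87, 81, 10, 21]):
  L0: [87, 81, 10, 21]
  L1: h(87,81)=(87*31+81)%997=784 h(10,21)=(10*31+21)%997=331 -> [784, 331]
  L2: h(784,331)=(784*31+331)%997=707 -> [707]
  root=707
After append 37 (leaves=[87, 81, 10, 21, 37]):
  L0: [87, 81, 10, 21, 37]
  L1: h(87,81)=(87*31+81)%997=784 h(10,21)=(10*31+21)%997=331 h(37,37)=(37*31+37)%997=187 -> [784, 331, 187]
  L2: h(784,331)=(784*31+331)%997=707 h(187,187)=(187*31+187)%997=2 -> [707, 2]
  L3: h(707,2)=(707*31+2)%997=982 -> [982]
  root=982
After append 57 (leaves=[87, 81, 10, 21, 37, 57]):
  L0: [87, 81, 10, 21, 37, 57]
  L1: h(87,81)=(87*31+81)%997=784 h(10,21)=(10*31+21)%997=331 h(37,57)=(37*31+57)%997=207 -> [784, 331, 207]
  L2: h(784,331)=(784*31+331)%997=707 h(207,207)=(207*31+207)%997=642 -> [707, 642]
  L3: h(707,642)=(707*31+642)%997=625 -> [625]
  root=625
After append 35 (leaves=[87, 81, 10, 21, 37, 57, 35]):
  L0: [87, 81, 10, 21, 37, 57, 35]
  L1: h(87,81)=(87*31+81)%997=784 h(10,21)=(10*31+21)%997=331 h(37,57)=(37*31+57)%997=207 h(35,35)=(35*31+35)%997=123 -> [784, 331, 207, 123]
  L2: h(784,331)=(784*31+331)%997=707 h(207,123)=(207*31+123)%997=558 -> [707, 558]
  L3: h(707,558)=(707*31+558)%997=541 -> [541]
  root=541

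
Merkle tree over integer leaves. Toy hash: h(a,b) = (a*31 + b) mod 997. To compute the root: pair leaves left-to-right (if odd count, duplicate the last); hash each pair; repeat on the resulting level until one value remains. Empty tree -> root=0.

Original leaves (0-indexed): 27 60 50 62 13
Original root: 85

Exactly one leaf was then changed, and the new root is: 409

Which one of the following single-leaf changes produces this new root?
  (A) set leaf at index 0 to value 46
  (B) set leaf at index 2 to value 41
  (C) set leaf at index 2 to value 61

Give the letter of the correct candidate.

Original leaves: [27, 60, 50, 62, 13]
Target new root: 409
Try each candidate change and compute the resulting root:
Candidate A: set leaf[0] = 46 -> leaves = [46, 60, 50, 62, 13]
  L0: [46, 60, 50, 62, 13]
  L1: h(46,60)=(46*31+60)%997=489 h(50,62)=(50*31+62)%997=615 h(13,13)=(13*31+13)%997=416 -> [489, 615, 416]
  L2: h(489,615)=(489*31+615)%997=819 h(416,416)=(416*31+416)%997=351 -> [819, 351]
  L3: h(819,351)=(819*31+351)%997=815 -> [815]
  root = 815 != target 409
Candidate B: set leaf[2] = 41 -> leaves = [27, 60, 41, 62, 13]
  L0: [27, 60, 41, 62, 13]
  L1: h(27,60)=(27*31+60)%997=897 h(41,62)=(41*31+62)%997=336 h(13,13)=(13*31+13)%997=416 -> [897, 336, 416]
  L2: h(897,336)=(897*31+336)%997=227 h(416,416)=(416*31+416)%997=351 -> [227, 351]
  L3: h(227,351)=(227*31+351)%997=409 -> [409]
  root = 409 == target 409  ** MATCH **
Candidate C: set leaf[2] = 61 -> leaves = [27, 60, 61, 62, 13]
  L0: [27, 60, 61, 62, 13]
  L1: h(27,60)=(27*31+60)%997=897 h(61,62)=(61*31+62)%997=956 h(13,13)=(13*31+13)%997=416 -> [897, 956, 416]
  L2: h(897,956)=(897*31+956)%997=847 h(416,416)=(416*31+416)%997=351 -> [847, 351]
  L3: h(847,351)=(847*31+351)%997=686 -> [686]
  root = 686 != target 409
Candidate B produces the target root.

Answer: B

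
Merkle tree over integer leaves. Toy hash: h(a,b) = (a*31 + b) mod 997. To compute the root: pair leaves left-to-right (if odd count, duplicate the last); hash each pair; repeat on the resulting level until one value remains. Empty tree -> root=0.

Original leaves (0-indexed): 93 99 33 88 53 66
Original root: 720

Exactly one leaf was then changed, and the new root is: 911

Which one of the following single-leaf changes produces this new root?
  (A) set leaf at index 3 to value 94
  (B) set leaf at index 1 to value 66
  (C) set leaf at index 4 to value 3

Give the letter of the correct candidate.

Answer: B

Derivation:
Original leaves: [93, 99, 33, 88, 53, 66]
Target new root: 911
Try each candidate change and compute the resulting root:
Candidate A: set leaf[3] = 94 -> leaves = [93, 99, 33, 94, 53, 66]
  L0: [93, 99, 33, 94, 53, 66]
  L1: h(93,99)=(93*31+99)%997=988 h(33,94)=(33*31+94)%997=120 h(53,66)=(53*31+66)%997=712 -> [988, 120, 712]
  L2: h(988,120)=(988*31+120)%997=838 h(712,712)=(712*31+712)%997=850 -> [838, 850]
  L3: h(838,850)=(838*31+850)%997=906 -> [906]
  root = 906 != target 911
Candidate B: set leaf[1] = 66 -> leaves = [93, 66, 33, 88, 53, 66]
  L0: [93, 66, 33, 88, 53, 66]
  L1: h(93,66)=(93*31+66)%997=955 h(33,88)=(33*31+88)%997=114 h(53,66)=(53*31+66)%997=712 -> [955, 114, 712]
  L2: h(955,114)=(955*31+114)%997=806 h(712,712)=(712*31+712)%997=850 -> [806, 850]
  L3: h(806,850)=(806*31+850)%997=911 -> [911]
  root = 911 == target 911  ** MATCH **
Candidate C: set leaf[4] = 3 -> leaves = [93, 99, 33, 88, 3, 66]
  L0: [93, 99, 33, 88, 3, 66]
  L1: h(93,99)=(93*31+99)%997=988 h(33,88)=(33*31+88)%997=114 h(3,66)=(3*31+66)%997=159 -> [988, 114, 159]
  L2: h(988,114)=(988*31+114)%997=832 h(159,159)=(159*31+159)%997=103 -> [832, 103]
  L3: h(832,103)=(832*31+103)%997=970 -> [970]
  root = 970 != target 911
Candidate B produces the target root.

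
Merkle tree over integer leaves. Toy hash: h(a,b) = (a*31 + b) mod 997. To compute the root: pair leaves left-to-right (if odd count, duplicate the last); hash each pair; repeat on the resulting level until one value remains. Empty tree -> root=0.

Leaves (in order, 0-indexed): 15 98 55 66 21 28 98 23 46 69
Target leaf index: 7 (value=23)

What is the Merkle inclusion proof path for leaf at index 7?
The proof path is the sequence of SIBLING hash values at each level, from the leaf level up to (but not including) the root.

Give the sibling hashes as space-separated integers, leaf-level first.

Answer: 98 679 281 485

Derivation:
L0 (leaves): [15, 98, 55, 66, 21, 28, 98, 23, 46, 69], target index=7
L1: h(15,98)=(15*31+98)%997=563 [pair 0] h(55,66)=(55*31+66)%997=774 [pair 1] h(21,28)=(21*31+28)%997=679 [pair 2] h(98,23)=(98*31+23)%997=70 [pair 3] h(46,69)=(46*31+69)%997=498 [pair 4] -> [563, 774, 679, 70, 498]
  Sibling for proof at L0: 98
L2: h(563,774)=(563*31+774)%997=281 [pair 0] h(679,70)=(679*31+70)%997=182 [pair 1] h(498,498)=(498*31+498)%997=981 [pair 2] -> [281, 182, 981]
  Sibling for proof at L1: 679
L3: h(281,182)=(281*31+182)%997=917 [pair 0] h(981,981)=(981*31+981)%997=485 [pair 1] -> [917, 485]
  Sibling for proof at L2: 281
L4: h(917,485)=(917*31+485)%997=996 [pair 0] -> [996]
  Sibling for proof at L3: 485
Root: 996
Proof path (sibling hashes from leaf to root): [98, 679, 281, 485]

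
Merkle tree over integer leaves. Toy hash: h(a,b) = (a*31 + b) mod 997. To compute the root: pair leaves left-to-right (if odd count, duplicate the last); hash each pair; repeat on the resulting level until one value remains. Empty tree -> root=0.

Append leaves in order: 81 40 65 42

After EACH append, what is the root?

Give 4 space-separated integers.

After append 81 (leaves=[81]):
  L0: [81]
  root=81
After append 40 (leaves=[81, 40]):
  L0: [81, 40]
  L1: h(81,40)=(81*31+40)%997=557 -> [557]
  root=557
After append 65 (leaves=[81, 40, 65]):
  L0: [81, 40, 65]
  L1: h(81,40)=(81*31+40)%997=557 h(65,65)=(65*31+65)%997=86 -> [557, 86]
  L2: h(557,86)=(557*31+86)%997=404 -> [404]
  root=404
After append 42 (leaves=[81, 40, 65, 42]):
  L0: [81, 40, 65, 42]
  L1: h(81,40)=(81*31+40)%997=557 h(65,42)=(65*31+42)%997=63 -> [557, 63]
  L2: h(557,63)=(557*31+63)%997=381 -> [381]
  root=381

Answer: 81 557 404 381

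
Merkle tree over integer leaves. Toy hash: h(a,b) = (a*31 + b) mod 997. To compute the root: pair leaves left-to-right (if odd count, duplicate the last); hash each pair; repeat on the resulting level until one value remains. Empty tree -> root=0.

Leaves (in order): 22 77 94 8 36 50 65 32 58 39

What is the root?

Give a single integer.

Answer: 192

Derivation:
L0: [22, 77, 94, 8, 36, 50, 65, 32, 58, 39]
L1: h(22,77)=(22*31+77)%997=759 h(94,8)=(94*31+8)%997=928 h(36,50)=(36*31+50)%997=169 h(65,32)=(65*31+32)%997=53 h(58,39)=(58*31+39)%997=840 -> [759, 928, 169, 53, 840]
L2: h(759,928)=(759*31+928)%997=529 h(169,53)=(169*31+53)%997=307 h(840,840)=(840*31+840)%997=958 -> [529, 307, 958]
L3: h(529,307)=(529*31+307)%997=754 h(958,958)=(958*31+958)%997=746 -> [754, 746]
L4: h(754,746)=(754*31+746)%997=192 -> [192]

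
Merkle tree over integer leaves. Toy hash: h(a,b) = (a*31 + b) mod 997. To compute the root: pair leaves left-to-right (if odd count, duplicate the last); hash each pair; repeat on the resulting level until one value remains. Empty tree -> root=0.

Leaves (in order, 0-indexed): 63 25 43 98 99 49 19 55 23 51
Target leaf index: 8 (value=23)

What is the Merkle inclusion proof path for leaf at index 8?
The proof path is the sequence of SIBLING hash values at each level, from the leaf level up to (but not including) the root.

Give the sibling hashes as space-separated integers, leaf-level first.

Answer: 51 764 520 665

Derivation:
L0 (leaves): [63, 25, 43, 98, 99, 49, 19, 55, 23, 51], target index=8
L1: h(63,25)=(63*31+25)%997=981 [pair 0] h(43,98)=(43*31+98)%997=434 [pair 1] h(99,49)=(99*31+49)%997=127 [pair 2] h(19,55)=(19*31+55)%997=644 [pair 3] h(23,51)=(23*31+51)%997=764 [pair 4] -> [981, 434, 127, 644, 764]
  Sibling for proof at L0: 51
L2: h(981,434)=(981*31+434)%997=935 [pair 0] h(127,644)=(127*31+644)%997=593 [pair 1] h(764,764)=(764*31+764)%997=520 [pair 2] -> [935, 593, 520]
  Sibling for proof at L1: 764
L3: h(935,593)=(935*31+593)%997=665 [pair 0] h(520,520)=(520*31+520)%997=688 [pair 1] -> [665, 688]
  Sibling for proof at L2: 520
L4: h(665,688)=(665*31+688)%997=366 [pair 0] -> [366]
  Sibling for proof at L3: 665
Root: 366
Proof path (sibling hashes from leaf to root): [51, 764, 520, 665]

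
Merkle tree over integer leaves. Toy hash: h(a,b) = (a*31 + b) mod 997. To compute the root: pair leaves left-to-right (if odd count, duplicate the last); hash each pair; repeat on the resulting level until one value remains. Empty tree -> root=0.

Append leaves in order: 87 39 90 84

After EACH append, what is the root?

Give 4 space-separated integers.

After append 87 (leaves=[87]):
  L0: [87]
  root=87
After append 39 (leaves=[87, 39]):
  L0: [87, 39]
  L1: h(87,39)=(87*31+39)%997=742 -> [742]
  root=742
After append 90 (leaves=[87, 39, 90]):
  L0: [87, 39, 90]
  L1: h(87,39)=(87*31+39)%997=742 h(90,90)=(90*31+90)%997=886 -> [742, 886]
  L2: h(742,886)=(742*31+886)%997=957 -> [957]
  root=957
After append 84 (leaves=[87, 39, 90, 84]):
  L0: [87, 39, 90, 84]
  L1: h(87,39)=(87*31+39)%997=742 h(90,84)=(90*31+84)%997=880 -> [742, 880]
  L2: h(742,880)=(742*31+880)%997=951 -> [951]
  root=951

Answer: 87 742 957 951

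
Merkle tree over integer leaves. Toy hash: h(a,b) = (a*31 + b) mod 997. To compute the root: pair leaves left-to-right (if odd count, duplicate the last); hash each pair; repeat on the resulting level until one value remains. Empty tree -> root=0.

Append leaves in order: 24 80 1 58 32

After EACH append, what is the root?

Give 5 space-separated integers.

Answer: 24 824 651 708 878

Derivation:
After append 24 (leaves=[24]):
  L0: [24]
  root=24
After append 80 (leaves=[24, 80]):
  L0: [24, 80]
  L1: h(24,80)=(24*31+80)%997=824 -> [824]
  root=824
After append 1 (leaves=[24, 80, 1]):
  L0: [24, 80, 1]
  L1: h(24,80)=(24*31+80)%997=824 h(1,1)=(1*31+1)%997=32 -> [824, 32]
  L2: h(824,32)=(824*31+32)%997=651 -> [651]
  root=651
After append 58 (leaves=[24, 80, 1, 58]):
  L0: [24, 80, 1, 58]
  L1: h(24,80)=(24*31+80)%997=824 h(1,58)=(1*31+58)%997=89 -> [824, 89]
  L2: h(824,89)=(824*31+89)%997=708 -> [708]
  root=708
After append 32 (leaves=[24, 80, 1, 58, 32]):
  L0: [24, 80, 1, 58, 32]
  L1: h(24,80)=(24*31+80)%997=824 h(1,58)=(1*31+58)%997=89 h(32,32)=(32*31+32)%997=27 -> [824, 89, 27]
  L2: h(824,89)=(824*31+89)%997=708 h(27,27)=(27*31+27)%997=864 -> [708, 864]
  L3: h(708,864)=(708*31+864)%997=878 -> [878]
  root=878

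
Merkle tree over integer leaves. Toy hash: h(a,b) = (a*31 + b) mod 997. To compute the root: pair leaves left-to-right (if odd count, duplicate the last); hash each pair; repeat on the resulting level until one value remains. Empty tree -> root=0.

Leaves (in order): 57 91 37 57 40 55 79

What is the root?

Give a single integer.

L0: [57, 91, 37, 57, 40, 55, 79]
L1: h(57,91)=(57*31+91)%997=861 h(37,57)=(37*31+57)%997=207 h(40,55)=(40*31+55)%997=298 h(79,79)=(79*31+79)%997=534 -> [861, 207, 298, 534]
L2: h(861,207)=(861*31+207)%997=976 h(298,534)=(298*31+534)%997=799 -> [976, 799]
L3: h(976,799)=(976*31+799)%997=148 -> [148]

Answer: 148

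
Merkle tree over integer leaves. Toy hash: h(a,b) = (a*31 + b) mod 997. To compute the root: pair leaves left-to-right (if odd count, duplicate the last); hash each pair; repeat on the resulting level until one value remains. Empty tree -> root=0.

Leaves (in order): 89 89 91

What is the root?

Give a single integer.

L0: [89, 89, 91]
L1: h(89,89)=(89*31+89)%997=854 h(91,91)=(91*31+91)%997=918 -> [854, 918]
L2: h(854,918)=(854*31+918)%997=473 -> [473]

Answer: 473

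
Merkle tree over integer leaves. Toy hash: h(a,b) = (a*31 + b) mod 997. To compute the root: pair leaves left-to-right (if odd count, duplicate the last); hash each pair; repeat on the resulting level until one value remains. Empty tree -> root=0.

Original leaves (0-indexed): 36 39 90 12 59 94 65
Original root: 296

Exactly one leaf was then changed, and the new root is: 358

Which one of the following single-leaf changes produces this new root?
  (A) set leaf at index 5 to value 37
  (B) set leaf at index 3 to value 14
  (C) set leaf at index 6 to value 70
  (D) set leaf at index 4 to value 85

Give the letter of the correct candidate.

Original leaves: [36, 39, 90, 12, 59, 94, 65]
Target new root: 358
Try each candidate change and compute the resulting root:
Candidate A: set leaf[5] = 37 -> leaves = [36, 39, 90, 12, 59, 37, 65]
  L0: [36, 39, 90, 12, 59, 37, 65]
  L1: h(36,39)=(36*31+39)%997=158 h(90,12)=(90*31+12)%997=808 h(59,37)=(59*31+37)%997=869 h(65,65)=(65*31+65)%997=86 -> [158, 808, 869, 86]
  L2: h(158,808)=(158*31+808)%997=721 h(869,86)=(869*31+86)%997=106 -> [721, 106]
  L3: h(721,106)=(721*31+106)%997=523 -> [523]
  root = 523 != target 358
Candidate B: set leaf[3] = 14 -> leaves = [36, 39, 90, 14, 59, 94, 65]
  L0: [36, 39, 90, 14, 59, 94, 65]
  L1: h(36,39)=(36*31+39)%997=158 h(90,14)=(90*31+14)%997=810 h(59,94)=(59*31+94)%997=926 h(65,65)=(65*31+65)%997=86 -> [158, 810, 926, 86]
  L2: h(158,810)=(158*31+810)%997=723 h(926,86)=(926*31+86)%997=876 -> [723, 876]
  L3: h(723,876)=(723*31+876)%997=358 -> [358]
  root = 358 == target 358  ** MATCH **
Candidate C: set leaf[6] = 70 -> leaves = [36, 39, 90, 12, 59, 94, 70]
  L0: [36, 39, 90, 12, 59, 94, 70]
  L1: h(36,39)=(36*31+39)%997=158 h(90,12)=(90*31+12)%997=808 h(59,94)=(59*31+94)%997=926 h(70,70)=(70*31+70)%997=246 -> [158, 808, 926, 246]
  L2: h(158,808)=(158*31+808)%997=721 h(926,246)=(926*31+246)%997=39 -> [721, 39]
  L3: h(721,39)=(721*31+39)%997=456 -> [456]
  root = 456 != target 358
Candidate D: set leaf[4] = 85 -> leaves = [36, 39, 90, 12, 85, 94, 65]
  L0: [36, 39, 90, 12, 85, 94, 65]
  L1: h(36,39)=(36*31+39)%997=158 h(90,12)=(90*31+12)%997=808 h(85,94)=(85*31+94)%997=735 h(65,65)=(65*31+65)%997=86 -> [158, 808, 735, 86]
  L2: h(158,808)=(158*31+808)%997=721 h(735,86)=(735*31+86)%997=937 -> [721, 937]
  L3: h(721,937)=(721*31+937)%997=357 -> [357]
  root = 357 != target 358
Candidate B produces the target root.

Answer: B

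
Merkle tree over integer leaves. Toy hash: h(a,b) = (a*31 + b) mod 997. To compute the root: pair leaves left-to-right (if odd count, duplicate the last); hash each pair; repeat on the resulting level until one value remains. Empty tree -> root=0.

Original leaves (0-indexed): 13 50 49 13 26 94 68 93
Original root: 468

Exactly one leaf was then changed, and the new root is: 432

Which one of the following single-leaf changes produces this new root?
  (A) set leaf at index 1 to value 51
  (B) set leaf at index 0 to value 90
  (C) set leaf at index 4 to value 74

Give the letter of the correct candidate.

Answer: A

Derivation:
Original leaves: [13, 50, 49, 13, 26, 94, 68, 93]
Target new root: 432
Try each candidate change and compute the resulting root:
Candidate A: set leaf[1] = 51 -> leaves = [13, 51, 49, 13, 26, 94, 68, 93]
  L0: [13, 51, 49, 13, 26, 94, 68, 93]
  L1: h(13,51)=(13*31+51)%997=454 h(49,13)=(49*31+13)%997=535 h(26,94)=(26*31+94)%997=900 h(68,93)=(68*31+93)%997=207 -> [454, 535, 900, 207]
  L2: h(454,535)=(454*31+535)%997=651 h(900,207)=(900*31+207)%997=191 -> [651, 191]
  L3: h(651,191)=(651*31+191)%997=432 -> [432]
  root = 432 == target 432  ** MATCH **
Candidate B: set leaf[0] = 90 -> leaves = [90, 50, 49, 13, 26, 94, 68, 93]
  L0: [90, 50, 49, 13, 26, 94, 68, 93]
  L1: h(90,50)=(90*31+50)%997=846 h(49,13)=(49*31+13)%997=535 h(26,94)=(26*31+94)%997=900 h(68,93)=(68*31+93)%997=207 -> [846, 535, 900, 207]
  L2: h(846,535)=(846*31+535)%997=839 h(900,207)=(900*31+207)%997=191 -> [839, 191]
  L3: h(839,191)=(839*31+191)%997=278 -> [278]
  root = 278 != target 432
Candidate C: set leaf[4] = 74 -> leaves = [13, 50, 49, 13, 74, 94, 68, 93]
  L0: [13, 50, 49, 13, 74, 94, 68, 93]
  L1: h(13,50)=(13*31+50)%997=453 h(49,13)=(49*31+13)%997=535 h(74,94)=(74*31+94)%997=394 h(68,93)=(68*31+93)%997=207 -> [453, 535, 394, 207]
  L2: h(453,535)=(453*31+535)%997=620 h(394,207)=(394*31+207)%997=457 -> [620, 457]
  L3: h(620,457)=(620*31+457)%997=734 -> [734]
  root = 734 != target 432
Candidate A produces the target root.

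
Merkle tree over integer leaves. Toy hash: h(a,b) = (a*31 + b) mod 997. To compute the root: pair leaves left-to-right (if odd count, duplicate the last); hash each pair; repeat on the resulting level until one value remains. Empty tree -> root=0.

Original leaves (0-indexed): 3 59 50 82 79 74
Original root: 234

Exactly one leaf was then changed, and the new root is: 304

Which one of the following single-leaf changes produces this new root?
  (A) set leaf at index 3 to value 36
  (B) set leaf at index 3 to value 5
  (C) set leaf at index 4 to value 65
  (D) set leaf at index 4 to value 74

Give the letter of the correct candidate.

Answer: C

Derivation:
Original leaves: [3, 59, 50, 82, 79, 74]
Target new root: 304
Try each candidate change and compute the resulting root:
Candidate A: set leaf[3] = 36 -> leaves = [3, 59, 50, 36, 79, 74]
  L0: [3, 59, 50, 36, 79, 74]
  L1: h(3,59)=(3*31+59)%997=152 h(50,36)=(50*31+36)%997=589 h(79,74)=(79*31+74)%997=529 -> [152, 589, 529]
  L2: h(152,589)=(152*31+589)%997=316 h(529,529)=(529*31+529)%997=976 -> [316, 976]
  L3: h(316,976)=(316*31+976)%997=802 -> [802]
  root = 802 != target 304
Candidate B: set leaf[3] = 5 -> leaves = [3, 59, 50, 5, 79, 74]
  L0: [3, 59, 50, 5, 79, 74]
  L1: h(3,59)=(3*31+59)%997=152 h(50,5)=(50*31+5)%997=558 h(79,74)=(79*31+74)%997=529 -> [152, 558, 529]
  L2: h(152,558)=(152*31+558)%997=285 h(529,529)=(529*31+529)%997=976 -> [285, 976]
  L3: h(285,976)=(285*31+976)%997=838 -> [838]
  root = 838 != target 304
Candidate C: set leaf[4] = 65 -> leaves = [3, 59, 50, 82, 65, 74]
  L0: [3, 59, 50, 82, 65, 74]
  L1: h(3,59)=(3*31+59)%997=152 h(50,82)=(50*31+82)%997=635 h(65,74)=(65*31+74)%997=95 -> [152, 635, 95]
  L2: h(152,635)=(152*31+635)%997=362 h(95,95)=(95*31+95)%997=49 -> [362, 49]
  L3: h(362,49)=(362*31+49)%997=304 -> [304]
  root = 304 == target 304  ** MATCH **
Candidate D: set leaf[4] = 74 -> leaves = [3, 59, 50, 82, 74, 74]
  L0: [3, 59, 50, 82, 74, 74]
  L1: h(3,59)=(3*31+59)%997=152 h(50,82)=(50*31+82)%997=635 h(74,74)=(74*31+74)%997=374 -> [152, 635, 374]
  L2: h(152,635)=(152*31+635)%997=362 h(374,374)=(374*31+374)%997=4 -> [362, 4]
  L3: h(362,4)=(362*31+4)%997=259 -> [259]
  root = 259 != target 304
Candidate C produces the target root.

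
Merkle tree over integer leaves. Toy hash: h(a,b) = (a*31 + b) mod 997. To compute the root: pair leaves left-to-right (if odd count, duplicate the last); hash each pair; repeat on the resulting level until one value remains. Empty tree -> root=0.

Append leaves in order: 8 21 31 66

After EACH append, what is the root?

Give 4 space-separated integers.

Answer: 8 269 358 393

Derivation:
After append 8 (leaves=[8]):
  L0: [8]
  root=8
After append 21 (leaves=[8, 21]):
  L0: [8, 21]
  L1: h(8,21)=(8*31+21)%997=269 -> [269]
  root=269
After append 31 (leaves=[8, 21, 31]):
  L0: [8, 21, 31]
  L1: h(8,21)=(8*31+21)%997=269 h(31,31)=(31*31+31)%997=992 -> [269, 992]
  L2: h(269,992)=(269*31+992)%997=358 -> [358]
  root=358
After append 66 (leaves=[8, 21, 31, 66]):
  L0: [8, 21, 31, 66]
  L1: h(8,21)=(8*31+21)%997=269 h(31,66)=(31*31+66)%997=30 -> [269, 30]
  L2: h(269,30)=(269*31+30)%997=393 -> [393]
  root=393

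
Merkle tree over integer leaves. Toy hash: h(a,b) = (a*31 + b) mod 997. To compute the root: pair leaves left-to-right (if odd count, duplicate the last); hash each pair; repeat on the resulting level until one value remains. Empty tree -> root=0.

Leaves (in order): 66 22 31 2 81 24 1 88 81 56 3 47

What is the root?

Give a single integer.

Answer: 180

Derivation:
L0: [66, 22, 31, 2, 81, 24, 1, 88, 81, 56, 3, 47]
L1: h(66,22)=(66*31+22)%997=74 h(31,2)=(31*31+2)%997=963 h(81,24)=(81*31+24)%997=541 h(1,88)=(1*31+88)%997=119 h(81,56)=(81*31+56)%997=573 h(3,47)=(3*31+47)%997=140 -> [74, 963, 541, 119, 573, 140]
L2: h(74,963)=(74*31+963)%997=266 h(541,119)=(541*31+119)%997=938 h(573,140)=(573*31+140)%997=954 -> [266, 938, 954]
L3: h(266,938)=(266*31+938)%997=211 h(954,954)=(954*31+954)%997=618 -> [211, 618]
L4: h(211,618)=(211*31+618)%997=180 -> [180]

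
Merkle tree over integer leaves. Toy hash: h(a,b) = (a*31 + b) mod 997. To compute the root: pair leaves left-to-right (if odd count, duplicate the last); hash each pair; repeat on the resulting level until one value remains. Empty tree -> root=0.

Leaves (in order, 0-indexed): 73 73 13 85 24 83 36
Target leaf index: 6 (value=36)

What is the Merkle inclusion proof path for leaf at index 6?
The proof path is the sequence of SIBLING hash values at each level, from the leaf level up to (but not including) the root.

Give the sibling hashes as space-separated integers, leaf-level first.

L0 (leaves): [73, 73, 13, 85, 24, 83, 36], target index=6
L1: h(73,73)=(73*31+73)%997=342 [pair 0] h(13,85)=(13*31+85)%997=488 [pair 1] h(24,83)=(24*31+83)%997=827 [pair 2] h(36,36)=(36*31+36)%997=155 [pair 3] -> [342, 488, 827, 155]
  Sibling for proof at L0: 36
L2: h(342,488)=(342*31+488)%997=123 [pair 0] h(827,155)=(827*31+155)%997=867 [pair 1] -> [123, 867]
  Sibling for proof at L1: 827
L3: h(123,867)=(123*31+867)%997=692 [pair 0] -> [692]
  Sibling for proof at L2: 123
Root: 692
Proof path (sibling hashes from leaf to root): [36, 827, 123]

Answer: 36 827 123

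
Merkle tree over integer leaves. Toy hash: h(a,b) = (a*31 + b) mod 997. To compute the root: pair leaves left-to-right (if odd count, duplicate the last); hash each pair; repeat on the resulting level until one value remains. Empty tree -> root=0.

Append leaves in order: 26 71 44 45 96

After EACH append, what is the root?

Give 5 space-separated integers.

Answer: 26 877 679 680 741

Derivation:
After append 26 (leaves=[26]):
  L0: [26]
  root=26
After append 71 (leaves=[26, 71]):
  L0: [26, 71]
  L1: h(26,71)=(26*31+71)%997=877 -> [877]
  root=877
After append 44 (leaves=[26, 71, 44]):
  L0: [26, 71, 44]
  L1: h(26,71)=(26*31+71)%997=877 h(44,44)=(44*31+44)%997=411 -> [877, 411]
  L2: h(877,411)=(877*31+411)%997=679 -> [679]
  root=679
After append 45 (leaves=[26, 71, 44, 45]):
  L0: [26, 71, 44, 45]
  L1: h(26,71)=(26*31+71)%997=877 h(44,45)=(44*31+45)%997=412 -> [877, 412]
  L2: h(877,412)=(877*31+412)%997=680 -> [680]
  root=680
After append 96 (leaves=[26, 71, 44, 45, 96]):
  L0: [26, 71, 44, 45, 96]
  L1: h(26,71)=(26*31+71)%997=877 h(44,45)=(44*31+45)%997=412 h(96,96)=(96*31+96)%997=81 -> [877, 412, 81]
  L2: h(877,412)=(877*31+412)%997=680 h(81,81)=(81*31+81)%997=598 -> [680, 598]
  L3: h(680,598)=(680*31+598)%997=741 -> [741]
  root=741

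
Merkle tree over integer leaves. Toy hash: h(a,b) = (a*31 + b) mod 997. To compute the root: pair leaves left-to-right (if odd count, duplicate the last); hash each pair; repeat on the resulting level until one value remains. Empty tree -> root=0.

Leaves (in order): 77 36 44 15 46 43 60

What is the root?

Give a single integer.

L0: [77, 36, 44, 15, 46, 43, 60]
L1: h(77,36)=(77*31+36)%997=429 h(44,15)=(44*31+15)%997=382 h(46,43)=(46*31+43)%997=472 h(60,60)=(60*31+60)%997=923 -> [429, 382, 472, 923]
L2: h(429,382)=(429*31+382)%997=720 h(472,923)=(472*31+923)%997=600 -> [720, 600]
L3: h(720,600)=(720*31+600)%997=986 -> [986]

Answer: 986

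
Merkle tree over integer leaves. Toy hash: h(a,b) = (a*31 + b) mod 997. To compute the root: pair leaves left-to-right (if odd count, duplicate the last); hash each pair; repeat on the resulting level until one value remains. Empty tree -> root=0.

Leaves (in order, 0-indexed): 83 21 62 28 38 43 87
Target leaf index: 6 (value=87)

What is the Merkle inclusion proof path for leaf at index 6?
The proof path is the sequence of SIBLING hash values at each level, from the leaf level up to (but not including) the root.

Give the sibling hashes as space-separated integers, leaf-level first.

L0 (leaves): [83, 21, 62, 28, 38, 43, 87], target index=6
L1: h(83,21)=(83*31+21)%997=600 [pair 0] h(62,28)=(62*31+28)%997=953 [pair 1] h(38,43)=(38*31+43)%997=224 [pair 2] h(87,87)=(87*31+87)%997=790 [pair 3] -> [600, 953, 224, 790]
  Sibling for proof at L0: 87
L2: h(600,953)=(600*31+953)%997=610 [pair 0] h(224,790)=(224*31+790)%997=755 [pair 1] -> [610, 755]
  Sibling for proof at L1: 224
L3: h(610,755)=(610*31+755)%997=722 [pair 0] -> [722]
  Sibling for proof at L2: 610
Root: 722
Proof path (sibling hashes from leaf to root): [87, 224, 610]

Answer: 87 224 610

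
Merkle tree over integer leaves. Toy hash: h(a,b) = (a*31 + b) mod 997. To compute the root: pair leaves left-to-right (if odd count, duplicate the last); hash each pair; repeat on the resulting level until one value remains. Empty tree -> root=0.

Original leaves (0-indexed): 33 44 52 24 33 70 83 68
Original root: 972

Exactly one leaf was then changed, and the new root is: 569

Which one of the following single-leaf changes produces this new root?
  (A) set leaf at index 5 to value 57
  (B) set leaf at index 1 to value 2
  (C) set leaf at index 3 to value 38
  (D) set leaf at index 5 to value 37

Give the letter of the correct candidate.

Original leaves: [33, 44, 52, 24, 33, 70, 83, 68]
Target new root: 569
Try each candidate change and compute the resulting root:
Candidate A: set leaf[5] = 57 -> leaves = [33, 44, 52, 24, 33, 57, 83, 68]
  L0: [33, 44, 52, 24, 33, 57, 83, 68]
  L1: h(33,44)=(33*31+44)%997=70 h(52,24)=(52*31+24)%997=639 h(33,57)=(33*31+57)%997=83 h(83,68)=(83*31+68)%997=647 -> [70, 639, 83, 647]
  L2: h(70,639)=(70*31+639)%997=815 h(83,647)=(83*31+647)%997=229 -> [815, 229]
  L3: h(815,229)=(815*31+229)%997=569 -> [569]
  root = 569 == target 569  ** MATCH **
Candidate B: set leaf[1] = 2 -> leaves = [33, 2, 52, 24, 33, 70, 83, 68]
  L0: [33, 2, 52, 24, 33, 70, 83, 68]
  L1: h(33,2)=(33*31+2)%997=28 h(52,24)=(52*31+24)%997=639 h(33,70)=(33*31+70)%997=96 h(83,68)=(83*31+68)%997=647 -> [28, 639, 96, 647]
  L2: h(28,639)=(28*31+639)%997=510 h(96,647)=(96*31+647)%997=632 -> [510, 632]
  L3: h(510,632)=(510*31+632)%997=490 -> [490]
  root = 490 != target 569
Candidate C: set leaf[3] = 38 -> leaves = [33, 44, 52, 38, 33, 70, 83, 68]
  L0: [33, 44, 52, 38, 33, 70, 83, 68]
  L1: h(33,44)=(33*31+44)%997=70 h(52,38)=(52*31+38)%997=653 h(33,70)=(33*31+70)%997=96 h(83,68)=(83*31+68)%997=647 -> [70, 653, 96, 647]
  L2: h(70,653)=(70*31+653)%997=829 h(96,647)=(96*31+647)%997=632 -> [829, 632]
  L3: h(829,632)=(829*31+632)%997=409 -> [409]
  root = 409 != target 569
Candidate D: set leaf[5] = 37 -> leaves = [33, 44, 52, 24, 33, 37, 83, 68]
  L0: [33, 44, 52, 24, 33, 37, 83, 68]
  L1: h(33,44)=(33*31+44)%997=70 h(52,24)=(52*31+24)%997=639 h(33,37)=(33*31+37)%997=63 h(83,68)=(83*31+68)%997=647 -> [70, 639, 63, 647]
  L2: h(70,639)=(70*31+639)%997=815 h(63,647)=(63*31+647)%997=606 -> [815, 606]
  L3: h(815,606)=(815*31+606)%997=946 -> [946]
  root = 946 != target 569
Candidate A produces the target root.

Answer: A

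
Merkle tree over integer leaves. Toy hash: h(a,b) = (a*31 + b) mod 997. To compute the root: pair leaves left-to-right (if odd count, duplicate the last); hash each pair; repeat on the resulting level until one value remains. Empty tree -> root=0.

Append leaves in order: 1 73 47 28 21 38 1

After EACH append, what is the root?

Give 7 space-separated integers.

After append 1 (leaves=[1]):
  L0: [1]
  root=1
After append 73 (leaves=[1, 73]):
  L0: [1, 73]
  L1: h(1,73)=(1*31+73)%997=104 -> [104]
  root=104
After append 47 (leaves=[1, 73, 47]):
  L0: [1, 73, 47]
  L1: h(1,73)=(1*31+73)%997=104 h(47,47)=(47*31+47)%997=507 -> [104, 507]
  L2: h(104,507)=(104*31+507)%997=740 -> [740]
  root=740
After append 28 (leaves=[1, 73, 47, 28]):
  L0: [1, 73, 47, 28]
  L1: h(1,73)=(1*31+73)%997=104 h(47,28)=(47*31+28)%997=488 -> [104, 488]
  L2: h(104,488)=(104*31+488)%997=721 -> [721]
  root=721
After append 21 (leaves=[1, 73, 47, 28, 21]):
  L0: [1, 73, 47, 28, 21]
  L1: h(1,73)=(1*31+73)%997=104 h(47,28)=(47*31+28)%997=488 h(21,21)=(21*31+21)%997=672 -> [104, 488, 672]
  L2: h(104,488)=(104*31+488)%997=721 h(672,672)=(672*31+672)%997=567 -> [721, 567]
  L3: h(721,567)=(721*31+567)%997=984 -> [984]
  root=984
After append 38 (leaves=[1, 73, 47, 28, 21, 38]):
  L0: [1, 73, 47, 28, 21, 38]
  L1: h(1,73)=(1*31+73)%997=104 h(47,28)=(47*31+28)%997=488 h(21,38)=(21*31+38)%997=689 -> [104, 488, 689]
  L2: h(104,488)=(104*31+488)%997=721 h(689,689)=(689*31+689)%997=114 -> [721, 114]
  L3: h(721,114)=(721*31+114)%997=531 -> [531]
  root=531
After append 1 (leaves=[1, 73, 47, 28, 21, 38, 1]):
  L0: [1, 73, 47, 28, 21, 38, 1]
  L1: h(1,73)=(1*31+73)%997=104 h(47,28)=(47*31+28)%997=488 h(21,38)=(21*31+38)%997=689 h(1,1)=(1*31+1)%997=32 -> [104, 488, 689, 32]
  L2: h(104,488)=(104*31+488)%997=721 h(689,32)=(689*31+32)%997=454 -> [721, 454]
  L3: h(721,454)=(721*31+454)%997=871 -> [871]
  root=871

Answer: 1 104 740 721 984 531 871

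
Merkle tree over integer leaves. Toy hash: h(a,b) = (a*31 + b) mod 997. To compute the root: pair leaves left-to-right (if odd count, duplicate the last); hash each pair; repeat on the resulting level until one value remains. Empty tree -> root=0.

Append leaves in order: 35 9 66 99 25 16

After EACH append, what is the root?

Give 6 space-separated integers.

Answer: 35 97 134 167 867 579

Derivation:
After append 35 (leaves=[35]):
  L0: [35]
  root=35
After append 9 (leaves=[35, 9]):
  L0: [35, 9]
  L1: h(35,9)=(35*31+9)%997=97 -> [97]
  root=97
After append 66 (leaves=[35, 9, 66]):
  L0: [35, 9, 66]
  L1: h(35,9)=(35*31+9)%997=97 h(66,66)=(66*31+66)%997=118 -> [97, 118]
  L2: h(97,118)=(97*31+118)%997=134 -> [134]
  root=134
After append 99 (leaves=[35, 9, 66, 99]):
  L0: [35, 9, 66, 99]
  L1: h(35,9)=(35*31+9)%997=97 h(66,99)=(66*31+99)%997=151 -> [97, 151]
  L2: h(97,151)=(97*31+151)%997=167 -> [167]
  root=167
After append 25 (leaves=[35, 9, 66, 99, 25]):
  L0: [35, 9, 66, 99, 25]
  L1: h(35,9)=(35*31+9)%997=97 h(66,99)=(66*31+99)%997=151 h(25,25)=(25*31+25)%997=800 -> [97, 151, 800]
  L2: h(97,151)=(97*31+151)%997=167 h(800,800)=(800*31+800)%997=675 -> [167, 675]
  L3: h(167,675)=(167*31+675)%997=867 -> [867]
  root=867
After append 16 (leaves=[35, 9, 66, 99, 25, 16]):
  L0: [35, 9, 66, 99, 25, 16]
  L1: h(35,9)=(35*31+9)%997=97 h(66,99)=(66*31+99)%997=151 h(25,16)=(25*31+16)%997=791 -> [97, 151, 791]
  L2: h(97,151)=(97*31+151)%997=167 h(791,791)=(791*31+791)%997=387 -> [167, 387]
  L3: h(167,387)=(167*31+387)%997=579 -> [579]
  root=579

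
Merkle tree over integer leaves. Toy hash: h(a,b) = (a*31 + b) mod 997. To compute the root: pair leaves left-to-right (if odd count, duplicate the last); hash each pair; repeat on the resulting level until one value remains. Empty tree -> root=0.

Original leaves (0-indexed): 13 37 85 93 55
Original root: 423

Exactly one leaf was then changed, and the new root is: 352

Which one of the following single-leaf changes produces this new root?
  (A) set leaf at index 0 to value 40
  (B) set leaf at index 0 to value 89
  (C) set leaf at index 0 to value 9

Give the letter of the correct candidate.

Original leaves: [13, 37, 85, 93, 55]
Target new root: 352
Try each candidate change and compute the resulting root:
Candidate A: set leaf[0] = 40 -> leaves = [40, 37, 85, 93, 55]
  L0: [40, 37, 85, 93, 55]
  L1: h(40,37)=(40*31+37)%997=280 h(85,93)=(85*31+93)%997=734 h(55,55)=(55*31+55)%997=763 -> [280, 734, 763]
  L2: h(280,734)=(280*31+734)%997=441 h(763,763)=(763*31+763)%997=488 -> [441, 488]
  L3: h(441,488)=(441*31+488)%997=201 -> [201]
  root = 201 != target 352
Candidate B: set leaf[0] = 89 -> leaves = [89, 37, 85, 93, 55]
  L0: [89, 37, 85, 93, 55]
  L1: h(89,37)=(89*31+37)%997=802 h(85,93)=(85*31+93)%997=734 h(55,55)=(55*31+55)%997=763 -> [802, 734, 763]
  L2: h(802,734)=(802*31+734)%997=671 h(763,763)=(763*31+763)%997=488 -> [671, 488]
  L3: h(671,488)=(671*31+488)%997=352 -> [352]
  root = 352 == target 352  ** MATCH **
Candidate C: set leaf[0] = 9 -> leaves = [9, 37, 85, 93, 55]
  L0: [9, 37, 85, 93, 55]
  L1: h(9,37)=(9*31+37)%997=316 h(85,93)=(85*31+93)%997=734 h(55,55)=(55*31+55)%997=763 -> [316, 734, 763]
  L2: h(316,734)=(316*31+734)%997=560 h(763,763)=(763*31+763)%997=488 -> [560, 488]
  L3: h(560,488)=(560*31+488)%997=899 -> [899]
  root = 899 != target 352
Candidate B produces the target root.

Answer: B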